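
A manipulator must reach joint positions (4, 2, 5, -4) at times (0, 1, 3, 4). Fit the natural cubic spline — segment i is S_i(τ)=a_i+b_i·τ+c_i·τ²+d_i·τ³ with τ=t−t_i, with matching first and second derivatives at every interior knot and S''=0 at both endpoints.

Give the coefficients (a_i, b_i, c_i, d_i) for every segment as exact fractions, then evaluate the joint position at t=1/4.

Δ: Δ0=-2, Δ1=3/2, Δ2=-9
row 1: diag=6, rhs=21; c'=1/3, d'=7/2
row 2: denom=6−2·1/3=16/3; d'=(-63−2·7/2)/(16/3)=-105/8
back: M2=-105/8
back: M1=7/2−1/3·-105/8=63/8
M: M0=0, M1=63/8, M2=-105/8, M3=0
seg 0: a=4, c=M0/2=0, d=(M1−M0)/(6·1)=21/16, b=Δ0−h0·(2M0+M1)/6=-53/16
seg 1: a=2, c=M1/2=63/16, d=(M2−M1)/(6·2)=-7/4, b=Δ1−h1·(2M1+M2)/6=5/8
seg 2: a=5, c=M2/2=-105/16, d=(M3−M2)/(6·1)=35/16, b=Δ2−h2·(2M2+M3)/6=-37/8
t_q=1/4 → seg 0, τ=1/4; S=4+-53/16·τ+0·τ²+21/16·τ³=3269/1024

  seg 0: a=4 b=-53/16 c=0 d=21/16
  seg 1: a=2 b=5/8 c=63/16 d=-7/4
  seg 2: a=5 b=-37/8 c=-105/16 d=35/16
S(1/4) = 3269/1024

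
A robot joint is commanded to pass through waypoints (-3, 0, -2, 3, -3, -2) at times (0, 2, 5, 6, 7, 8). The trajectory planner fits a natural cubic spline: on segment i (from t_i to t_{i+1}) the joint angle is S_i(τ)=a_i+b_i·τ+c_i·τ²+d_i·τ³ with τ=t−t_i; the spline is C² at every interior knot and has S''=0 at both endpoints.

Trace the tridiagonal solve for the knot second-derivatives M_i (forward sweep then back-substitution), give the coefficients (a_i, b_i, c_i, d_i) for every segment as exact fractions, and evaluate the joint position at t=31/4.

  seg 0: a=-3 b=17137/6150 c=0 d=-989/3075
  seg 1: a=0 b=-6599/6150 c=-1978/1025 d=12701/18450
  seg 2: a=-2 b=18251/3075 c=1749/410 d=-31987/6150
  seg 3: a=3 b=-6989/6150 c=-11621/1025 d=7963/1230
  seg 4: a=-3 b=-13498/3075 c=16573/2050 d=-16573/6150
S(31/4) = -75613/26240

Δ: Δ0=3/2, Δ1=-2/3, Δ2=5, Δ3=-6, Δ4=1
row 1: diag=10, rhs=-13; c'=3/10, d'=-13/10
row 2: denom=8−3·3/10=71/10; d'=(34−3·-13/10)/(71/10)=379/71
row 3: denom=4−1·10/71=274/71; d'=(-66−1·379/71)/(274/71)=-5065/274
row 4: denom=4−1·71/274=1025/274; d'=(42−1·-5065/274)/(1025/274)=16573/1025
back: M4=16573/1025
back: M3=-5065/274−71/274·16573/1025=-23242/1025
back: M2=379/71−10/71·-23242/1025=1749/205
back: M1=-13/10−3/10·1749/205=-3956/1025
M: M0=0, M1=-3956/1025, M2=1749/205, M3=-23242/1025, M4=16573/1025, M5=0
seg 0: a=-3, c=M0/2=0, d=(M1−M0)/(6·2)=-989/3075, b=Δ0−h0·(2M0+M1)/6=17137/6150
seg 1: a=0, c=M1/2=-1978/1025, d=(M2−M1)/(6·3)=12701/18450, b=Δ1−h1·(2M1+M2)/6=-6599/6150
seg 2: a=-2, c=M2/2=1749/410, d=(M3−M2)/(6·1)=-31987/6150, b=Δ2−h2·(2M2+M3)/6=18251/3075
seg 3: a=3, c=M3/2=-11621/1025, d=(M4−M3)/(6·1)=7963/1230, b=Δ3−h3·(2M3+M4)/6=-6989/6150
seg 4: a=-3, c=M4/2=16573/2050, d=(M5−M4)/(6·1)=-16573/6150, b=Δ4−h4·(2M4+M5)/6=-13498/3075
t_q=31/4 → seg 4, τ=3/4; S=-3+-13498/3075·τ+16573/2050·τ²+-16573/6150·τ³=-75613/26240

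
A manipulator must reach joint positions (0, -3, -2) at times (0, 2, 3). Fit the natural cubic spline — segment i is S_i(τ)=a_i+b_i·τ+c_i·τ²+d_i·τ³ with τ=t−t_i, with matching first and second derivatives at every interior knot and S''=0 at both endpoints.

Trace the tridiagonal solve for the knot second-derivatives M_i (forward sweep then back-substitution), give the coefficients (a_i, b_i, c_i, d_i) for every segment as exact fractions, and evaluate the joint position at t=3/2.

Δ: Δ0=-3/2, Δ1=1
row 1: diag=6, rhs=15; c'=1/6, d'=5/2
back: M1=5/2
M: M0=0, M1=5/2, M2=0
seg 0: a=0, c=M0/2=0, d=(M1−M0)/(6·2)=5/24, b=Δ0−h0·(2M0+M1)/6=-7/3
seg 1: a=-3, c=M1/2=5/4, d=(M2−M1)/(6·1)=-5/12, b=Δ1−h1·(2M1+M2)/6=1/6
t_q=3/2 → seg 0, τ=3/2; S=0+-7/3·τ+0·τ²+5/24·τ³=-179/64

  seg 0: a=0 b=-7/3 c=0 d=5/24
  seg 1: a=-3 b=1/6 c=5/4 d=-5/12
S(3/2) = -179/64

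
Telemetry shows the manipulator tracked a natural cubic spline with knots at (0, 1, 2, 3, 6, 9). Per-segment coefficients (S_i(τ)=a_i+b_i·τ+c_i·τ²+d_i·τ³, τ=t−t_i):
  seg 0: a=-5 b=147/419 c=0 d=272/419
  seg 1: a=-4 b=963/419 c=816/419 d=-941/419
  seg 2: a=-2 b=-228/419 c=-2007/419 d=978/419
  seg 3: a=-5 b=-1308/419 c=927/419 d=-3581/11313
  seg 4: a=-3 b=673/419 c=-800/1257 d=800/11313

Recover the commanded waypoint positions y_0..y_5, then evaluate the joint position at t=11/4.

y_0=-5 y_1=-4 y_2=-2 y_3=-5 y_4=-3 y_5=-2
S(11/4) = -55211/13408

y_0 = S_0(0) = a_0 = -5
y_1 = S_1(0) = a_1 = -4
y_2 = S_2(0) = a_2 = -2
y_3 = S_3(0) = a_3 = -5
y_4 = S_4(0) = a_4 = -3
y_5 = S_4(3) = -2
t_q=11/4 is in segment 2 (τ=3/4); S_2(τ)=-55211/13408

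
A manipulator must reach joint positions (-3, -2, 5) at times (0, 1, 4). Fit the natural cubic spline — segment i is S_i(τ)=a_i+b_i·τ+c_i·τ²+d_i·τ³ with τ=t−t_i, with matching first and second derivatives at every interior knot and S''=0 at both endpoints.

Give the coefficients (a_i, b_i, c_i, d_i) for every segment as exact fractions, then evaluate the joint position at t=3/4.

Δ: Δ0=1, Δ1=7/3
row 1: diag=8, rhs=8; c'=3/8, d'=1
back: M1=1
M: M0=0, M1=1, M2=0
seg 0: a=-3, c=M0/2=0, d=(M1−M0)/(6·1)=1/6, b=Δ0−h0·(2M0+M1)/6=5/6
seg 1: a=-2, c=M1/2=1/2, d=(M2−M1)/(6·3)=-1/18, b=Δ1−h1·(2M1+M2)/6=4/3
t_q=3/4 → seg 0, τ=3/4; S=-3+5/6·τ+0·τ²+1/6·τ³=-295/128

  seg 0: a=-3 b=5/6 c=0 d=1/6
  seg 1: a=-2 b=4/3 c=1/2 d=-1/18
S(3/4) = -295/128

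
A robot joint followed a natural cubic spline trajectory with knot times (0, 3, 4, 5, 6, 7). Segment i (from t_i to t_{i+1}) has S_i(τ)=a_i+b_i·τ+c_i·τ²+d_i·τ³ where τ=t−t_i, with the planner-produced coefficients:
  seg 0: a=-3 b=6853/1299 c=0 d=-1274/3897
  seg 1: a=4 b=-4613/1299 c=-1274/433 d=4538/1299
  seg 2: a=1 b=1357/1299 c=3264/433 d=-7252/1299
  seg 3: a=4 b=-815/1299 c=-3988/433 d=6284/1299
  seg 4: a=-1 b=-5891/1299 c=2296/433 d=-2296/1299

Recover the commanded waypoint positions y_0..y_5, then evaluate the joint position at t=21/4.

y_0=-3 y_1=4 y_2=1 y_3=4 y_4=-1 y_5=-2
S(21/4) = 23161/6928

y_0 = S_0(0) = a_0 = -3
y_1 = S_1(0) = a_1 = 4
y_2 = S_2(0) = a_2 = 1
y_3 = S_3(0) = a_3 = 4
y_4 = S_4(0) = a_4 = -1
y_5 = S_4(1) = -2
t_q=21/4 is in segment 3 (τ=1/4); S_3(τ)=23161/6928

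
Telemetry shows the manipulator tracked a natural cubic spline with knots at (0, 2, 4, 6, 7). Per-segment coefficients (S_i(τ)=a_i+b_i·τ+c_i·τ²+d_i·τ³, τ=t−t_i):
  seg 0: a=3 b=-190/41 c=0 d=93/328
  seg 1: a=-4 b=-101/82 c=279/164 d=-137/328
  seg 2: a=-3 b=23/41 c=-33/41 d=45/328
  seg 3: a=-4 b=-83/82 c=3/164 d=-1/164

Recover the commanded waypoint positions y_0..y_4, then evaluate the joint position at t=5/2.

y_0=3 y_1=-4 y_2=-3 y_3=-4 y_4=-5
S(5/2) = -11133/2624

y_0 = S_0(0) = a_0 = 3
y_1 = S_1(0) = a_1 = -4
y_2 = S_2(0) = a_2 = -3
y_3 = S_3(0) = a_3 = -4
y_4 = S_3(1) = -5
t_q=5/2 is in segment 1 (τ=1/2); S_1(τ)=-11133/2624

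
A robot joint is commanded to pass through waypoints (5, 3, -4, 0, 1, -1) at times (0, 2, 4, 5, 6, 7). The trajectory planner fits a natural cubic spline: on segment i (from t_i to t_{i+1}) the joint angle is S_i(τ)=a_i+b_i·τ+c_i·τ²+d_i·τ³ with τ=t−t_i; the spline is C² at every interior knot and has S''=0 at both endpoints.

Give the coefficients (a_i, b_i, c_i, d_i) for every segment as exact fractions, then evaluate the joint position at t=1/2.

Δ: Δ0=-1, Δ1=-7/2, Δ2=4, Δ3=1, Δ4=-2
row 1: diag=8, rhs=-15; c'=1/4, d'=-15/8
row 2: denom=6−2·1/4=11/2; d'=(45−2·-15/8)/(11/2)=195/22
row 3: denom=4−1·2/11=42/11; d'=(-18−1·195/22)/(42/11)=-197/28
row 4: denom=4−1·11/42=157/42; d'=(-18−1·-197/28)/(157/42)=-921/314
back: M4=-921/314
back: M3=-197/28−11/42·-921/314=-984/157
back: M2=195/22−2/11·-984/157=3141/314
back: M1=-15/8−1/4·3141/314=-687/157
M: M0=0, M1=-687/157, M2=3141/314, M3=-984/157, M4=-921/314, M5=0
seg 0: a=5, c=M0/2=0, d=(M1−M0)/(6·2)=-229/628, b=Δ0−h0·(2M0+M1)/6=72/157
seg 1: a=3, c=M1/2=-687/314, d=(M2−M1)/(6·2)=1505/1256, b=Δ1−h1·(2M1+M2)/6=-615/157
seg 2: a=-4, c=M2/2=3141/628, d=(M3−M2)/(6·1)=-1703/628, b=Δ2−h2·(2M2+M3)/6=537/314
seg 3: a=0, c=M3/2=-492/157, d=(M4−M3)/(6·1)=349/628, b=Δ3−h3·(2M3+M4)/6=2247/628
seg 4: a=1, c=M4/2=-921/628, d=(M5−M4)/(6·1)=307/628, b=Δ4−h4·(2M4+M5)/6=-321/314
t_q=1/2 → seg 0, τ=1/2; S=5+72/157·τ+0·τ²+-229/628·τ³=26043/5024

  seg 0: a=5 b=72/157 c=0 d=-229/628
  seg 1: a=3 b=-615/157 c=-687/314 d=1505/1256
  seg 2: a=-4 b=537/314 c=3141/628 d=-1703/628
  seg 3: a=0 b=2247/628 c=-492/157 d=349/628
  seg 4: a=1 b=-321/314 c=-921/628 d=307/628
S(1/2) = 26043/5024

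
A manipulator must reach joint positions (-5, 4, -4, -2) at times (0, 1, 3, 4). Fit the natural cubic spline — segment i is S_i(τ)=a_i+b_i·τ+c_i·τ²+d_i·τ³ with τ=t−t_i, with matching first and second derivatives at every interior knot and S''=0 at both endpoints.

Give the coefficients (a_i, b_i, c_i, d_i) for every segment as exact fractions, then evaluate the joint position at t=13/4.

  seg 0: a=-5 b=189/16 c=0 d=-45/16
  seg 1: a=4 b=27/8 c=-135/16 d=19/8
  seg 2: a=-4 b=-15/8 c=93/16 d=-31/16
S(13/4) = -4235/1024

Δ: Δ0=9, Δ1=-4, Δ2=2
row 1: diag=6, rhs=-78; c'=1/3, d'=-13
row 2: denom=6−2·1/3=16/3; d'=(36−2·-13)/(16/3)=93/8
back: M2=93/8
back: M1=-13−1/3·93/8=-135/8
M: M0=0, M1=-135/8, M2=93/8, M3=0
seg 0: a=-5, c=M0/2=0, d=(M1−M0)/(6·1)=-45/16, b=Δ0−h0·(2M0+M1)/6=189/16
seg 1: a=4, c=M1/2=-135/16, d=(M2−M1)/(6·2)=19/8, b=Δ1−h1·(2M1+M2)/6=27/8
seg 2: a=-4, c=M2/2=93/16, d=(M3−M2)/(6·1)=-31/16, b=Δ2−h2·(2M2+M3)/6=-15/8
t_q=13/4 → seg 2, τ=1/4; S=-4+-15/8·τ+93/16·τ²+-31/16·τ³=-4235/1024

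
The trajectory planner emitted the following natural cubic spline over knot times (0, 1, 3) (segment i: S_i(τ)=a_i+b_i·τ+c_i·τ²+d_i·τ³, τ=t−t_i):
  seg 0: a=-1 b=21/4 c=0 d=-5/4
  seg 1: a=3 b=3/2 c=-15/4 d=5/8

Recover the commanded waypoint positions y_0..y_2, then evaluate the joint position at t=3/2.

y_0=-1 y_1=3 y_2=-4
S(3/2) = 185/64

y_0 = S_0(0) = a_0 = -1
y_1 = S_1(0) = a_1 = 3
y_2 = S_1(2) = -4
t_q=3/2 is in segment 1 (τ=1/2); S_1(τ)=185/64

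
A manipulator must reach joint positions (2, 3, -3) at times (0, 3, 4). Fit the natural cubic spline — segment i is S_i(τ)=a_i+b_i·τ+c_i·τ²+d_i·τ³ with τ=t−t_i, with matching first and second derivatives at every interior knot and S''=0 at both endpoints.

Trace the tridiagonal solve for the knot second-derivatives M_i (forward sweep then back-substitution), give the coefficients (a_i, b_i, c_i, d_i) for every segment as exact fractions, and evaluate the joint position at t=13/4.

Δ: Δ0=1/3, Δ1=-6
row 1: diag=8, rhs=-38; c'=1/8, d'=-19/4
back: M1=-19/4
M: M0=0, M1=-19/4, M2=0
seg 0: a=2, c=M0/2=0, d=(M1−M0)/(6·3)=-19/72, b=Δ0−h0·(2M0+M1)/6=65/24
seg 1: a=3, c=M1/2=-19/8, d=(M2−M1)/(6·1)=19/24, b=Δ1−h1·(2M1+M2)/6=-53/12
t_q=13/4 → seg 1, τ=1/4; S=3+-53/12·τ+-19/8·τ²+19/24·τ³=901/512

  seg 0: a=2 b=65/24 c=0 d=-19/72
  seg 1: a=3 b=-53/12 c=-19/8 d=19/24
S(13/4) = 901/512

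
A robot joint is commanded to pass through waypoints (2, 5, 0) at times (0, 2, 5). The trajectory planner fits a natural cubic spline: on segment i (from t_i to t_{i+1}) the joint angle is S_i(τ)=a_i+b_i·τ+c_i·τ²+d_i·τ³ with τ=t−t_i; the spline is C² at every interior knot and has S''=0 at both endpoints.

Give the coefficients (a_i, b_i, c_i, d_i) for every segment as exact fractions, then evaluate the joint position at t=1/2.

  seg 0: a=2 b=32/15 c=0 d=-19/120
  seg 1: a=5 b=7/30 c=-19/20 d=19/180
S(1/2) = 195/64

Δ: Δ0=3/2, Δ1=-5/3
row 1: diag=10, rhs=-19; c'=3/10, d'=-19/10
back: M1=-19/10
M: M0=0, M1=-19/10, M2=0
seg 0: a=2, c=M0/2=0, d=(M1−M0)/(6·2)=-19/120, b=Δ0−h0·(2M0+M1)/6=32/15
seg 1: a=5, c=M1/2=-19/20, d=(M2−M1)/(6·3)=19/180, b=Δ1−h1·(2M1+M2)/6=7/30
t_q=1/2 → seg 0, τ=1/2; S=2+32/15·τ+0·τ²+-19/120·τ³=195/64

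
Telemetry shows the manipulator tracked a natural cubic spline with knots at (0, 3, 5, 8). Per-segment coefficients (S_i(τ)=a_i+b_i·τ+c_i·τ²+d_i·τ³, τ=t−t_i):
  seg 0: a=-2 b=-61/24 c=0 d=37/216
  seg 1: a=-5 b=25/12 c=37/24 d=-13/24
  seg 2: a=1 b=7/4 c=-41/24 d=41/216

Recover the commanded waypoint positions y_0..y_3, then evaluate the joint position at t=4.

y_0 = S_0(0) = a_0 = -2
y_1 = S_1(0) = a_1 = -5
y_2 = S_2(0) = a_2 = 1
y_3 = S_2(3) = -4
t_q=4 is in segment 1 (τ=1); S_1(τ)=-23/12

y_0=-2 y_1=-5 y_2=1 y_3=-4
S(4) = -23/12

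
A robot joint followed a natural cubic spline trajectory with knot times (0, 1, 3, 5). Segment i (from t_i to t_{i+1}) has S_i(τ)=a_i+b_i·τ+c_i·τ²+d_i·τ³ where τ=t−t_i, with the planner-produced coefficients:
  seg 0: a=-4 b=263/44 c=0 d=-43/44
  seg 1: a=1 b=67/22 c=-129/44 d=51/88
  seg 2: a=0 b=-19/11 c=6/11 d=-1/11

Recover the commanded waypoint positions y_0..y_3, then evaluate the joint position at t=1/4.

y_0 = S_0(0) = a_0 = -4
y_1 = S_1(0) = a_1 = 1
y_2 = S_2(0) = a_2 = 0
y_3 = S_2(2) = -2
t_q=1/4 is in segment 0 (τ=1/4); S_0(τ)=-7099/2816

y_0=-4 y_1=1 y_2=0 y_3=-2
S(1/4) = -7099/2816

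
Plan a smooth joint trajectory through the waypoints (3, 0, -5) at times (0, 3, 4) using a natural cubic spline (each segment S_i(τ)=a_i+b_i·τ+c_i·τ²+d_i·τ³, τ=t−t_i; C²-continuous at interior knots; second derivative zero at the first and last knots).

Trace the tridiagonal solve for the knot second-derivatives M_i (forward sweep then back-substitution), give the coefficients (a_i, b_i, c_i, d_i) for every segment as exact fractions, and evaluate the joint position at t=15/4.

  seg 0: a=3 b=1/2 c=0 d=-1/6
  seg 1: a=0 b=-4 c=-3/2 d=1/2
S(15/4) = -465/128

Δ: Δ0=-1, Δ1=-5
row 1: diag=8, rhs=-24; c'=1/8, d'=-3
back: M1=-3
M: M0=0, M1=-3, M2=0
seg 0: a=3, c=M0/2=0, d=(M1−M0)/(6·3)=-1/6, b=Δ0−h0·(2M0+M1)/6=1/2
seg 1: a=0, c=M1/2=-3/2, d=(M2−M1)/(6·1)=1/2, b=Δ1−h1·(2M1+M2)/6=-4
t_q=15/4 → seg 1, τ=3/4; S=0+-4·τ+-3/2·τ²+1/2·τ³=-465/128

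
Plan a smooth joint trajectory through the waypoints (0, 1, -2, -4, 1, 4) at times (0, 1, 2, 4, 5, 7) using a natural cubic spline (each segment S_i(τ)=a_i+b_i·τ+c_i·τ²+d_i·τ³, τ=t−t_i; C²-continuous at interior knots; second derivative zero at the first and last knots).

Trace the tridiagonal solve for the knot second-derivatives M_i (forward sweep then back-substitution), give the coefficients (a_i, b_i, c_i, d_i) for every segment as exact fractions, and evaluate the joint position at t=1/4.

Δ: Δ0=1, Δ1=-3, Δ2=-1, Δ3=5, Δ4=3/2
row 1: diag=4, rhs=-24; c'=1/4, d'=-6
row 2: denom=6−1·1/4=23/4; d'=(12−1·-6)/(23/4)=72/23
row 3: denom=6−2·8/23=122/23; d'=(36−2·72/23)/(122/23)=342/61
row 4: denom=6−1·23/122=709/122; d'=(-21−1·342/61)/(709/122)=-3246/709
back: M4=-3246/709
back: M3=342/61−23/122·-3246/709=4587/709
back: M2=72/23−8/23·4587/709=624/709
back: M1=-6−1/4·624/709=-4410/709
M: M0=0, M1=-4410/709, M2=624/709, M3=4587/709, M4=-3246/709, M5=0
seg 0: a=0, c=M0/2=0, d=(M1−M0)/(6·1)=-735/709, b=Δ0−h0·(2M0+M1)/6=1444/709
seg 1: a=1, c=M1/2=-2205/709, d=(M2−M1)/(6·1)=839/709, b=Δ1−h1·(2M1+M2)/6=-761/709
seg 2: a=-2, c=M2/2=312/709, d=(M3−M2)/(6·2)=1321/2836, b=Δ2−h2·(2M2+M3)/6=-2654/709
seg 3: a=-4, c=M3/2=4587/1418, d=(M4−M3)/(6·1)=-2611/1418, b=Δ3−h3·(2M3+M4)/6=2557/709
seg 4: a=1, c=M4/2=-1623/709, d=(M5−M4)/(6·2)=541/1418, b=Δ4−h4·(2M4+M5)/6=6455/1418
t_q=1/4 → seg 0, τ=1/4; S=0+1444/709·τ+0·τ²+-735/709·τ³=22369/45376

  seg 0: a=0 b=1444/709 c=0 d=-735/709
  seg 1: a=1 b=-761/709 c=-2205/709 d=839/709
  seg 2: a=-2 b=-2654/709 c=312/709 d=1321/2836
  seg 3: a=-4 b=2557/709 c=4587/1418 d=-2611/1418
  seg 4: a=1 b=6455/1418 c=-1623/709 d=541/1418
S(1/4) = 22369/45376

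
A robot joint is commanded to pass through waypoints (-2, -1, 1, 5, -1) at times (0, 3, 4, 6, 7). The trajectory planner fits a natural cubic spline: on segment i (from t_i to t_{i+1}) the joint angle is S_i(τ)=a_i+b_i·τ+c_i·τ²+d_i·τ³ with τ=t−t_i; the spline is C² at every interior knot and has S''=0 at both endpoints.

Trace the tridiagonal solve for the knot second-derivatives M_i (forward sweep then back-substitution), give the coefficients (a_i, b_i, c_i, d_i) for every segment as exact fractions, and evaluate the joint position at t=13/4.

  seg 0: a=-2 b=-43/375 c=0 d=56/1125
  seg 1: a=-1 b=461/375 c=56/125 d=121/375
  seg 2: a=1 b=232/75 c=177/125 d=-368/375
  seg 3: a=5 b=-1132/375 c=-559/125 d=559/375
S(13/4) = -5277/8000

Δ: Δ0=1/3, Δ1=2, Δ2=2, Δ3=-6
row 1: diag=8, rhs=10; c'=1/8, d'=5/4
row 2: denom=6−1·1/8=47/8; d'=(0−1·5/4)/(47/8)=-10/47
row 3: denom=6−2·16/47=250/47; d'=(-48−2·-10/47)/(250/47)=-1118/125
back: M3=-1118/125
back: M2=-10/47−16/47·-1118/125=354/125
back: M1=5/4−1/8·354/125=112/125
M: M0=0, M1=112/125, M2=354/125, M3=-1118/125, M4=0
seg 0: a=-2, c=M0/2=0, d=(M1−M0)/(6·3)=56/1125, b=Δ0−h0·(2M0+M1)/6=-43/375
seg 1: a=-1, c=M1/2=56/125, d=(M2−M1)/(6·1)=121/375, b=Δ1−h1·(2M1+M2)/6=461/375
seg 2: a=1, c=M2/2=177/125, d=(M3−M2)/(6·2)=-368/375, b=Δ2−h2·(2M2+M3)/6=232/75
seg 3: a=5, c=M3/2=-559/125, d=(M4−M3)/(6·1)=559/375, b=Δ3−h3·(2M3+M4)/6=-1132/375
t_q=13/4 → seg 1, τ=1/4; S=-1+461/375·τ+56/125·τ²+121/375·τ³=-5277/8000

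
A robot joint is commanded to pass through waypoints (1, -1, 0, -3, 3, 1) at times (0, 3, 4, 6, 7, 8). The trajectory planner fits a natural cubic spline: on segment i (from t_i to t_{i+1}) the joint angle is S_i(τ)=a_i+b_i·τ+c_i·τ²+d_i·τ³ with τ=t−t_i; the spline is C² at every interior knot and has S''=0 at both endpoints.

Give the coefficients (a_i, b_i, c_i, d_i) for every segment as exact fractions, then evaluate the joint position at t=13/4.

  seg 0: a=1 b=-9875/5718 c=0 d=2021/17154
  seg 1: a=-1 b=4157/2859 c=2021/1906 d=-8659/5718
  seg 2: a=0 b=-5537/5718 c=-3319/953 d=9197/5718
  seg 3: a=-3 b=25171/5718 c=5878/953 d=-26131/5718
  seg 4: a=3 b=8657/2859 c=-14375/1906 d=14375/5718
S(13/4) = -72445/121984

Δ: Δ0=-2/3, Δ1=1, Δ2=-3/2, Δ3=6, Δ4=-2
row 1: diag=8, rhs=10; c'=1/8, d'=5/4
row 2: denom=6−1·1/8=47/8; d'=(-15−1·5/4)/(47/8)=-130/47
row 3: denom=6−2·16/47=250/47; d'=(45−2·-130/47)/(250/47)=19/2
row 4: denom=4−1·47/250=953/250; d'=(-48−1·19/2)/(953/250)=-14375/953
back: M4=-14375/953
back: M3=19/2−47/250·-14375/953=11756/953
back: M2=-130/47−16/47·11756/953=-6638/953
back: M1=5/4−1/8·-6638/953=2021/953
M: M0=0, M1=2021/953, M2=-6638/953, M3=11756/953, M4=-14375/953, M5=0
seg 0: a=1, c=M0/2=0, d=(M1−M0)/(6·3)=2021/17154, b=Δ0−h0·(2M0+M1)/6=-9875/5718
seg 1: a=-1, c=M1/2=2021/1906, d=(M2−M1)/(6·1)=-8659/5718, b=Δ1−h1·(2M1+M2)/6=4157/2859
seg 2: a=0, c=M2/2=-3319/953, d=(M3−M2)/(6·2)=9197/5718, b=Δ2−h2·(2M2+M3)/6=-5537/5718
seg 3: a=-3, c=M3/2=5878/953, d=(M4−M3)/(6·1)=-26131/5718, b=Δ3−h3·(2M3+M4)/6=25171/5718
seg 4: a=3, c=M4/2=-14375/1906, d=(M5−M4)/(6·1)=14375/5718, b=Δ4−h4·(2M4+M5)/6=8657/2859
t_q=13/4 → seg 1, τ=1/4; S=-1+4157/2859·τ+2021/1906·τ²+-8659/5718·τ³=-72445/121984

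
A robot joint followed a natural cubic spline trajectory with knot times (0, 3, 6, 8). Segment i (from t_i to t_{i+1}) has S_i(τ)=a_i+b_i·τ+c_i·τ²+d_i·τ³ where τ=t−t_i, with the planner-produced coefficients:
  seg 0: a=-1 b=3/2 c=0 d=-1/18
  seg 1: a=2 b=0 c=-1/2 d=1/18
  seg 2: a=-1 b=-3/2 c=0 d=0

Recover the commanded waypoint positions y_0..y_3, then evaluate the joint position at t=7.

y_0 = S_0(0) = a_0 = -1
y_1 = S_1(0) = a_1 = 2
y_2 = S_2(0) = a_2 = -1
y_3 = S_2(2) = -4
t_q=7 is in segment 2 (τ=1); S_2(τ)=-5/2

y_0=-1 y_1=2 y_2=-1 y_3=-4
S(7) = -5/2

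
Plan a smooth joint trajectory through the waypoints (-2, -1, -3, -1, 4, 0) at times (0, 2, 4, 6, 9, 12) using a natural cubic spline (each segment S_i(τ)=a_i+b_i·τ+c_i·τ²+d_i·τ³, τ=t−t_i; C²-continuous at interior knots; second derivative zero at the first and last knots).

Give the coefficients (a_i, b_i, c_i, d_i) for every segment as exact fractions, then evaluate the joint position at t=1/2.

  seg 0: a=-2 b=3205/3138 c=0 d=-409/3138
  seg 1: a=-1 b=-1703/3138 c=-409/523 d=3473/12552
  seg 2: a=-3 b=-550/1569 c=1837/2092 d=-1273/12552
  seg 3: a=-1 b=6103/3138 c=141/523 d=-379/3138
  seg 4: a=4 b=473/1569 c=-855/1046 d=95/1046
S(1/2) = -12599/8368

Δ: Δ0=1/2, Δ1=-1, Δ2=1, Δ3=5/3, Δ4=-4/3
row 1: diag=8, rhs=-9; c'=1/4, d'=-9/8
row 2: denom=8−2·1/4=15/2; d'=(12−2·-9/8)/(15/2)=19/10
row 3: denom=10−2·4/15=142/15; d'=(4−2·19/10)/(142/15)=3/142
row 4: denom=12−3·45/142=1569/142; d'=(-18−3·3/142)/(1569/142)=-855/523
back: M4=-855/523
back: M3=3/142−45/142·-855/523=282/523
back: M2=19/10−4/15·282/523=1837/1046
back: M1=-9/8−1/4·1837/1046=-818/523
M: M0=0, M1=-818/523, M2=1837/1046, M3=282/523, M4=-855/523, M5=0
seg 0: a=-2, c=M0/2=0, d=(M1−M0)/(6·2)=-409/3138, b=Δ0−h0·(2M0+M1)/6=3205/3138
seg 1: a=-1, c=M1/2=-409/523, d=(M2−M1)/(6·2)=3473/12552, b=Δ1−h1·(2M1+M2)/6=-1703/3138
seg 2: a=-3, c=M2/2=1837/2092, d=(M3−M2)/(6·2)=-1273/12552, b=Δ2−h2·(2M2+M3)/6=-550/1569
seg 3: a=-1, c=M3/2=141/523, d=(M4−M3)/(6·3)=-379/3138, b=Δ3−h3·(2M3+M4)/6=6103/3138
seg 4: a=4, c=M4/2=-855/1046, d=(M5−M4)/(6·3)=95/1046, b=Δ4−h4·(2M4+M5)/6=473/1569
t_q=1/2 → seg 0, τ=1/2; S=-2+3205/3138·τ+0·τ²+-409/3138·τ³=-12599/8368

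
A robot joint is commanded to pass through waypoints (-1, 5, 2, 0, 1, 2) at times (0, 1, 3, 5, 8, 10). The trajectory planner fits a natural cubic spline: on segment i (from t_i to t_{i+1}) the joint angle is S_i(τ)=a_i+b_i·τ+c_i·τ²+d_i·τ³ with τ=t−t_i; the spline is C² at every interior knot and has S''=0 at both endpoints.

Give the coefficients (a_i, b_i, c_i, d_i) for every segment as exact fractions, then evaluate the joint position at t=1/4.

Δ: Δ0=6, Δ1=-3/2, Δ2=-1, Δ3=1/3, Δ4=1/2
row 1: diag=6, rhs=-45; c'=1/3, d'=-15/2
row 2: denom=8−2·1/3=22/3; d'=(3−2·-15/2)/(22/3)=27/11
row 3: denom=10−2·3/11=104/11; d'=(8−2·27/11)/(104/11)=17/52
row 4: denom=10−3·33/104=941/104; d'=(1−3·17/52)/(941/104)=2/941
back: M4=2/941
back: M3=17/52−33/104·2/941=307/941
back: M2=27/11−3/11·307/941=2226/941
back: M1=-15/2−1/3·2226/941=-15599/1882
M: M0=0, M1=-15599/1882, M2=2226/941, M3=307/941, M4=2/941, M5=0
seg 0: a=-1, c=M0/2=0, d=(M1−M0)/(6·1)=-15599/11292, b=Δ0−h0·(2M0+M1)/6=83351/11292
seg 1: a=5, c=M1/2=-15599/3764, d=(M2−M1)/(6·2)=20051/22584, b=Δ1−h1·(2M1+M2)/6=18277/5646
seg 2: a=2, c=M2/2=1113/941, d=(M3−M2)/(6·2)=-1919/11292, b=Δ2−h2·(2M2+M3)/6=-7582/2823
seg 3: a=0, c=M3/2=307/1882, d=(M4−M3)/(6·3)=-305/16938, b=Δ3−h3·(2M3+M4)/6=17/2823
seg 4: a=1, c=M4/2=1/941, d=(M5−M4)/(6·2)=-1/5646, b=Δ4−h4·(2M4+M5)/6=2815/5646
t_q=1/4 → seg 0, τ=1/4; S=-1+83351/11292·τ+0·τ²+-15599/11292·τ³=198443/240896

  seg 0: a=-1 b=83351/11292 c=0 d=-15599/11292
  seg 1: a=5 b=18277/5646 c=-15599/3764 d=20051/22584
  seg 2: a=2 b=-7582/2823 c=1113/941 d=-1919/11292
  seg 3: a=0 b=17/2823 c=307/1882 d=-305/16938
  seg 4: a=1 b=2815/5646 c=1/941 d=-1/5646
S(1/4) = 198443/240896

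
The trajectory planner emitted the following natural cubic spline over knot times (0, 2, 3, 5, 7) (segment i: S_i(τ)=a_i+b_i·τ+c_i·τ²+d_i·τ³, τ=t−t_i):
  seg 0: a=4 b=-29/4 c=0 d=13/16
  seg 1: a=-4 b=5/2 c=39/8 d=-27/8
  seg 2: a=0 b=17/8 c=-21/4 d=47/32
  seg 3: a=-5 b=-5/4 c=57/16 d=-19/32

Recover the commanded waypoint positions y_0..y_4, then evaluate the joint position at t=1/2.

y_0 = S_0(0) = a_0 = 4
y_1 = S_1(0) = a_1 = -4
y_2 = S_2(0) = a_2 = 0
y_3 = S_3(0) = a_3 = -5
y_4 = S_3(2) = 2
t_q=1/2 is in segment 0 (τ=1/2); S_0(τ)=61/128

y_0=4 y_1=-4 y_2=0 y_3=-5 y_4=2
S(1/2) = 61/128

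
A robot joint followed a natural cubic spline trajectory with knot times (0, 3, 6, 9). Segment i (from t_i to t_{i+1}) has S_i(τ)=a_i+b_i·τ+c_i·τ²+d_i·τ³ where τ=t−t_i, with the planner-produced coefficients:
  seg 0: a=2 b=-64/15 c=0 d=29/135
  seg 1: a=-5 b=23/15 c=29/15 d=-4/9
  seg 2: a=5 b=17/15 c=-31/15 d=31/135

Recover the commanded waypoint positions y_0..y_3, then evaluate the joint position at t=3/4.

y_0 = S_0(0) = a_0 = 2
y_1 = S_1(0) = a_1 = -5
y_2 = S_2(0) = a_2 = 5
y_3 = S_2(3) = -4
t_q=3/4 is in segment 0 (τ=3/4); S_0(τ)=-71/64

y_0=2 y_1=-5 y_2=5 y_3=-4
S(3/4) = -71/64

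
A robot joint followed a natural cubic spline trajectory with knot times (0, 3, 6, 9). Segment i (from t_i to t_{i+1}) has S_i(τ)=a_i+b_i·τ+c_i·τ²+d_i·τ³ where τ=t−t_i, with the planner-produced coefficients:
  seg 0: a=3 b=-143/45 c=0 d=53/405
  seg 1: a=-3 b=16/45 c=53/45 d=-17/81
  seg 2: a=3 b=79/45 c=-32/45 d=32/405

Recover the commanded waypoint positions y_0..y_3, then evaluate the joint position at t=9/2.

y_0=3 y_1=-3 y_2=3 y_3=4
S(9/2) = -21/40

y_0 = S_0(0) = a_0 = 3
y_1 = S_1(0) = a_1 = -3
y_2 = S_2(0) = a_2 = 3
y_3 = S_2(3) = 4
t_q=9/2 is in segment 1 (τ=3/2); S_1(τ)=-21/40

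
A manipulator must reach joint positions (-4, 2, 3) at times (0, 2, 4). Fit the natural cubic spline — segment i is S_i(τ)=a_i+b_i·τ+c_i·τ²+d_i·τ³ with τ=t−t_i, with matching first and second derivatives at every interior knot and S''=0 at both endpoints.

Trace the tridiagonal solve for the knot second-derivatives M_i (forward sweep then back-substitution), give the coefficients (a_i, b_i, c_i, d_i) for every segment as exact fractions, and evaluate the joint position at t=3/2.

Δ: Δ0=3, Δ1=1/2
row 1: diag=8, rhs=-15; c'=1/4, d'=-15/8
back: M1=-15/8
M: M0=0, M1=-15/8, M2=0
seg 0: a=-4, c=M0/2=0, d=(M1−M0)/(6·2)=-5/32, b=Δ0−h0·(2M0+M1)/6=29/8
seg 1: a=2, c=M1/2=-15/16, d=(M2−M1)/(6·2)=5/32, b=Δ1−h1·(2M1+M2)/6=7/4
t_q=3/2 → seg 0, τ=3/2; S=-4+29/8·τ+0·τ²+-5/32·τ³=233/256

  seg 0: a=-4 b=29/8 c=0 d=-5/32
  seg 1: a=2 b=7/4 c=-15/16 d=5/32
S(3/2) = 233/256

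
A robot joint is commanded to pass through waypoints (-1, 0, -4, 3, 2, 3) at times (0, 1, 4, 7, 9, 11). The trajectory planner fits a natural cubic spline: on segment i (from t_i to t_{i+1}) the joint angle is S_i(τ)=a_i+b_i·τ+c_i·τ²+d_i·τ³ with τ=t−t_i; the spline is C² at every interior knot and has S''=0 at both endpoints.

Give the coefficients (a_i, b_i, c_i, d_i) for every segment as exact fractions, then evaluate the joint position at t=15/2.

Δ: Δ0=1, Δ1=-4/3, Δ2=7/3, Δ3=-1/2, Δ4=1/2
row 1: diag=8, rhs=-14; c'=3/8, d'=-7/4
row 2: denom=12−3·3/8=87/8; d'=(22−3·-7/4)/(87/8)=218/87
row 3: denom=10−3·8/29=266/29; d'=(-17−3·218/87)/(266/29)=-711/266
row 4: denom=8−2·29/133=1006/133; d'=(6−2·-711/266)/(1006/133)=3/2
back: M4=3/2
back: M3=-711/266−29/133·3/2=-3
back: M2=218/87−8/29·-3=10/3
back: M1=-7/4−3/8·10/3=-3
M: M0=0, M1=-3, M2=10/3, M3=-3, M4=3/2, M5=0
seg 0: a=-1, c=M0/2=0, d=(M1−M0)/(6·1)=-1/2, b=Δ0−h0·(2M0+M1)/6=3/2
seg 1: a=0, c=M1/2=-3/2, d=(M2−M1)/(6·3)=19/54, b=Δ1−h1·(2M1+M2)/6=0
seg 2: a=-4, c=M2/2=5/3, d=(M3−M2)/(6·3)=-19/54, b=Δ2−h2·(2M2+M3)/6=1/2
seg 3: a=3, c=M3/2=-3/2, d=(M4−M3)/(6·2)=3/8, b=Δ3−h3·(2M3+M4)/6=1
seg 4: a=2, c=M4/2=3/4, d=(M5−M4)/(6·2)=-1/8, b=Δ4−h4·(2M4+M5)/6=-1/2
t_q=15/2 → seg 3, τ=1/2; S=3+1·τ+-3/2·τ²+3/8·τ³=203/64

  seg 0: a=-1 b=3/2 c=0 d=-1/2
  seg 1: a=0 b=0 c=-3/2 d=19/54
  seg 2: a=-4 b=1/2 c=5/3 d=-19/54
  seg 3: a=3 b=1 c=-3/2 d=3/8
  seg 4: a=2 b=-1/2 c=3/4 d=-1/8
S(15/2) = 203/64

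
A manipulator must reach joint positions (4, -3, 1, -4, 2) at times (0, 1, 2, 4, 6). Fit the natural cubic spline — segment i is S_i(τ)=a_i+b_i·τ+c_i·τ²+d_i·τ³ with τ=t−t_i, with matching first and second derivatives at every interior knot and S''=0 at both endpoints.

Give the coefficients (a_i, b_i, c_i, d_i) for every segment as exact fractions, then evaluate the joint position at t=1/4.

  seg 0: a=4 b=-1723/168 c=0 d=547/168
  seg 1: a=-3 b=-41/84 c=547/56 d=-887/168
  seg 2: a=1 b=77/24 c=-85/14 d=1081/672
  seg 3: a=-4 b=-149/84 c=401/112 d=-401/672
S(1/4) = 5329/3584

Δ: Δ0=-7, Δ1=4, Δ2=-5/2, Δ3=3
row 1: diag=4, rhs=66; c'=1/4, d'=33/2
row 2: denom=6−1·1/4=23/4; d'=(-39−1·33/2)/(23/4)=-222/23
row 3: denom=8−2·8/23=168/23; d'=(33−2·-222/23)/(168/23)=401/56
back: M3=401/56
back: M2=-222/23−8/23·401/56=-85/7
back: M1=33/2−1/4·-85/7=547/28
M: M0=0, M1=547/28, M2=-85/7, M3=401/56, M4=0
seg 0: a=4, c=M0/2=0, d=(M1−M0)/(6·1)=547/168, b=Δ0−h0·(2M0+M1)/6=-1723/168
seg 1: a=-3, c=M1/2=547/56, d=(M2−M1)/(6·1)=-887/168, b=Δ1−h1·(2M1+M2)/6=-41/84
seg 2: a=1, c=M2/2=-85/14, d=(M3−M2)/(6·2)=1081/672, b=Δ2−h2·(2M2+M3)/6=77/24
seg 3: a=-4, c=M3/2=401/112, d=(M4−M3)/(6·2)=-401/672, b=Δ3−h3·(2M3+M4)/6=-149/84
t_q=1/4 → seg 0, τ=1/4; S=4+-1723/168·τ+0·τ²+547/168·τ³=5329/3584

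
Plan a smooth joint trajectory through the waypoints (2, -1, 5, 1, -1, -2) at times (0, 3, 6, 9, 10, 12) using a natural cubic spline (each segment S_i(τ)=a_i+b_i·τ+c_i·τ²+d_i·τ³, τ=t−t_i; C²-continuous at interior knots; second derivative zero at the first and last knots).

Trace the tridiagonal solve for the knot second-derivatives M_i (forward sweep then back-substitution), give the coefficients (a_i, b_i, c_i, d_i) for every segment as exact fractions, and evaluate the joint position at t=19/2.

  seg 0: a=2 b=-7699/3798 c=0 d=3901/34182
  seg 1: a=-1 b=2002/1899 c=3901/3798 d=-8111/34182
  seg 2: a=5 b=3077/3798 c=-2105/1899 d=4489/34182
  seg 3: a=1 b=-4358/1899 c=31/422 d=841/3798
  seg 4: a=-1 b=-5635/3798 c=467/633 d=-467/3798
S(19/2) = -1027/10128

Δ: Δ0=-1, Δ1=2, Δ2=-4/3, Δ3=-2, Δ4=-1/2
row 1: diag=12, rhs=18; c'=1/4, d'=3/2
row 2: denom=12−3·1/4=45/4; d'=(-20−3·3/2)/(45/4)=-98/45
row 3: denom=8−3·4/15=36/5; d'=(-4−3·-98/45)/(36/5)=19/54
row 4: denom=6−1·5/36=211/36; d'=(9−1·19/54)/(211/36)=934/633
back: M4=934/633
back: M3=19/54−5/36·934/633=31/211
back: M2=-98/45−4/15·31/211=-4210/1899
back: M1=3/2−1/4·-4210/1899=3901/1899
M: M0=0, M1=3901/1899, M2=-4210/1899, M3=31/211, M4=934/633, M5=0
seg 0: a=2, c=M0/2=0, d=(M1−M0)/(6·3)=3901/34182, b=Δ0−h0·(2M0+M1)/6=-7699/3798
seg 1: a=-1, c=M1/2=3901/3798, d=(M2−M1)/(6·3)=-8111/34182, b=Δ1−h1·(2M1+M2)/6=2002/1899
seg 2: a=5, c=M2/2=-2105/1899, d=(M3−M2)/(6·3)=4489/34182, b=Δ2−h2·(2M2+M3)/6=3077/3798
seg 3: a=1, c=M3/2=31/422, d=(M4−M3)/(6·1)=841/3798, b=Δ3−h3·(2M3+M4)/6=-4358/1899
seg 4: a=-1, c=M4/2=467/633, d=(M5−M4)/(6·2)=-467/3798, b=Δ4−h4·(2M4+M5)/6=-5635/3798
t_q=19/2 → seg 3, τ=1/2; S=1+-4358/1899·τ+31/422·τ²+841/3798·τ³=-1027/10128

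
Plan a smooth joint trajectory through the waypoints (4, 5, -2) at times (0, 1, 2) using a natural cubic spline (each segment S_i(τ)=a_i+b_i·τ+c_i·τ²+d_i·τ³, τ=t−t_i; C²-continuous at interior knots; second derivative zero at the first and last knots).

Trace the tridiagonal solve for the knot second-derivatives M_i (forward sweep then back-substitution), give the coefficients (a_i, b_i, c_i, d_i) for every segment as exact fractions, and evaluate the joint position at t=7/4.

Δ: Δ0=1, Δ1=-7
row 1: diag=4, rhs=-48; c'=1/4, d'=-12
back: M1=-12
M: M0=0, M1=-12, M2=0
seg 0: a=4, c=M0/2=0, d=(M1−M0)/(6·1)=-2, b=Δ0−h0·(2M0+M1)/6=3
seg 1: a=5, c=M1/2=-6, d=(M2−M1)/(6·1)=2, b=Δ1−h1·(2M1+M2)/6=-3
t_q=7/4 → seg 1, τ=3/4; S=5+-3·τ+-6·τ²+2·τ³=7/32

  seg 0: a=4 b=3 c=0 d=-2
  seg 1: a=5 b=-3 c=-6 d=2
S(7/4) = 7/32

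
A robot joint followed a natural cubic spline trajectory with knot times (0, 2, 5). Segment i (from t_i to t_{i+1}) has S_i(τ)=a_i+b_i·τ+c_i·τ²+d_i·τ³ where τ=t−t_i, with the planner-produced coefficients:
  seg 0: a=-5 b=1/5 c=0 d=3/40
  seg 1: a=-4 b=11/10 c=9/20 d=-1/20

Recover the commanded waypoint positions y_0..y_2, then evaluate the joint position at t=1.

y_0=-5 y_1=-4 y_2=2
S(1) = -189/40

y_0 = S_0(0) = a_0 = -5
y_1 = S_1(0) = a_1 = -4
y_2 = S_1(3) = 2
t_q=1 is in segment 0 (τ=1); S_0(τ)=-189/40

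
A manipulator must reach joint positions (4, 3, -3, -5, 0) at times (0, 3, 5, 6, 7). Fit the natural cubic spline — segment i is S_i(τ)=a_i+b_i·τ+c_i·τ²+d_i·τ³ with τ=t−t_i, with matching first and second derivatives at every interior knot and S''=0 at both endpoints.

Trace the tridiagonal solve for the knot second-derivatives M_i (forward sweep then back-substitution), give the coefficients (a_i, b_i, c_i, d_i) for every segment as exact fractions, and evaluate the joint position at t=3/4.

  seg 0: a=4 b=142/321 c=0 d=-83/963
  seg 1: a=3 b=-605/321 c=-83/107 d=35/321
  seg 2: a=-3 b=-1181/321 c=-13/107 d=578/321
  seg 3: a=-5 b=475/321 c=565/107 d=-565/321
S(3/4) = 29415/6848

Δ: Δ0=-1/3, Δ1=-3, Δ2=-2, Δ3=5
row 1: diag=10, rhs=-16; c'=1/5, d'=-8/5
row 2: denom=6−2·1/5=28/5; d'=(6−2·-8/5)/(28/5)=23/14
row 3: denom=4−1·5/28=107/28; d'=(42−1·23/14)/(107/28)=1130/107
back: M3=1130/107
back: M2=23/14−5/28·1130/107=-26/107
back: M1=-8/5−1/5·-26/107=-166/107
M: M0=0, M1=-166/107, M2=-26/107, M3=1130/107, M4=0
seg 0: a=4, c=M0/2=0, d=(M1−M0)/(6·3)=-83/963, b=Δ0−h0·(2M0+M1)/6=142/321
seg 1: a=3, c=M1/2=-83/107, d=(M2−M1)/(6·2)=35/321, b=Δ1−h1·(2M1+M2)/6=-605/321
seg 2: a=-3, c=M2/2=-13/107, d=(M3−M2)/(6·1)=578/321, b=Δ2−h2·(2M2+M3)/6=-1181/321
seg 3: a=-5, c=M3/2=565/107, d=(M4−M3)/(6·1)=-565/321, b=Δ3−h3·(2M3+M4)/6=475/321
t_q=3/4 → seg 0, τ=3/4; S=4+142/321·τ+0·τ²+-83/963·τ³=29415/6848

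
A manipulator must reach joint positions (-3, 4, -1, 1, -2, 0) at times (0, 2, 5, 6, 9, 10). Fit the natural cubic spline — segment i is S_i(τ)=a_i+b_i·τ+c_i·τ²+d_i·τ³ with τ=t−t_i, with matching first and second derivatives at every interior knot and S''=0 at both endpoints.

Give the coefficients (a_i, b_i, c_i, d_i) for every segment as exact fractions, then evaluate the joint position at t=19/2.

Δ: Δ0=7/2, Δ1=-5/3, Δ2=2, Δ3=-1, Δ4=2
row 1: diag=10, rhs=-31; c'=3/10, d'=-31/10
row 2: denom=8−3·3/10=71/10; d'=(22−3·-31/10)/(71/10)=313/71
row 3: denom=8−1·10/71=558/71; d'=(-18−1·313/71)/(558/71)=-1591/558
row 4: denom=8−3·71/186=425/62; d'=(18−3·-1591/558)/(425/62)=4939/1275
back: M4=4939/1275
back: M3=-1591/558−71/186·4939/1275=-16562/3825
back: M2=313/71−10/71·-16562/3825=3839/765
back: M1=-31/10−3/10·3839/765=-5872/1275
M: M0=0, M1=-5872/1275, M2=3839/765, M3=-16562/3825, M4=4939/1275, M5=0
seg 0: a=-3, c=M0/2=0, d=(M1−M0)/(6·2)=-1468/3825, b=Δ0−h0·(2M0+M1)/6=38519/7650
seg 1: a=4, c=M1/2=-2936/1275, d=(M2−M1)/(6·3)=36811/68850, b=Δ1−h1·(2M1+M2)/6=3287/7650
seg 2: a=-1, c=M2/2=3839/1530, d=(M3−M2)/(6·1)=-3973/2550, b=Δ2−h2·(2M2+M3)/6=236/225
seg 3: a=1, c=M3/2=-8281/3825, d=(M4−M3)/(6·3)=31379/68850, b=Δ3−h3·(2M3+M4)/6=10657/7650
seg 4: a=-2, c=M4/2=4939/2550, d=(M5−M4)/(6·1)=-4939/7650, b=Δ4−h4·(2M4+M5)/6=2711/3825
t_q=19/2 → seg 4, τ=1/2; S=-2+2711/3825·τ+4939/2550·τ²+-4939/7650·τ³=-25339/20400

  seg 0: a=-3 b=38519/7650 c=0 d=-1468/3825
  seg 1: a=4 b=3287/7650 c=-2936/1275 d=36811/68850
  seg 2: a=-1 b=236/225 c=3839/1530 d=-3973/2550
  seg 3: a=1 b=10657/7650 c=-8281/3825 d=31379/68850
  seg 4: a=-2 b=2711/3825 c=4939/2550 d=-4939/7650
S(19/2) = -25339/20400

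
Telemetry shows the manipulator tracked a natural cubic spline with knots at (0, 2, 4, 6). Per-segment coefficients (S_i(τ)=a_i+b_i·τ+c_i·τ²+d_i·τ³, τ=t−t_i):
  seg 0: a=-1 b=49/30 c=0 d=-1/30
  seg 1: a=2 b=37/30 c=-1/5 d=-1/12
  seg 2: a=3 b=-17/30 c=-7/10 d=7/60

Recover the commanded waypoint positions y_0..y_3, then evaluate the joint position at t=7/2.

y_0 = S_0(0) = a_0 = -1
y_1 = S_1(0) = a_1 = 2
y_2 = S_2(0) = a_2 = 3
y_3 = S_2(2) = 0
t_q=7/2 is in segment 1 (τ=3/2); S_1(τ)=499/160

y_0=-1 y_1=2 y_2=3 y_3=0
S(7/2) = 499/160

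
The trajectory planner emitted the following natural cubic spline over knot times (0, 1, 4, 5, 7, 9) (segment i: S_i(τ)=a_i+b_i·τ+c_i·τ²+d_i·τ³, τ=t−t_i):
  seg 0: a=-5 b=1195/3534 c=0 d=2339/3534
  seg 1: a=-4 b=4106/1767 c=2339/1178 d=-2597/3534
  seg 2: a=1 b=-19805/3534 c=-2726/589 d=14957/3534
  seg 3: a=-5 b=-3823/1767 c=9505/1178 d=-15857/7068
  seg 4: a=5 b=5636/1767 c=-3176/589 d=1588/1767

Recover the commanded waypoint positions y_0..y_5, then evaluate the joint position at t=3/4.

y_0 = S_0(0) = a_0 = -5
y_1 = S_1(0) = a_1 = -4
y_2 = S_2(0) = a_2 = 1
y_3 = S_3(0) = a_3 = -5
y_4 = S_4(0) = a_4 = 5
y_5 = S_4(2) = -3
t_q=3/4 is in segment 0 (τ=3/4); S_0(τ)=-336789/75392

y_0=-5 y_1=-4 y_2=1 y_3=-5 y_4=5 y_5=-3
S(3/4) = -336789/75392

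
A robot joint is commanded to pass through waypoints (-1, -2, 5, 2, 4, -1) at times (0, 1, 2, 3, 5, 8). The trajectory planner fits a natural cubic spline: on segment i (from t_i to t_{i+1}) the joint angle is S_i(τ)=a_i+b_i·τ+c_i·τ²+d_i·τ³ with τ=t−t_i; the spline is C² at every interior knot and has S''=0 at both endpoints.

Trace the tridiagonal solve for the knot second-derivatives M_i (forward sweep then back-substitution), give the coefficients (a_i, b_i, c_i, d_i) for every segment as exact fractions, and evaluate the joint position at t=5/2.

Δ: Δ0=-1, Δ1=7, Δ2=-3, Δ3=1, Δ4=-5/3
row 1: diag=4, rhs=48; c'=1/4, d'=12
row 2: denom=4−1·1/4=15/4; d'=(-60−1·12)/(15/4)=-96/5
row 3: denom=6−1·4/15=86/15; d'=(24−1·-96/5)/(86/15)=324/43
row 4: denom=10−2·15/43=400/43; d'=(-16−2·324/43)/(400/43)=-167/50
back: M4=-167/50
back: M3=324/43−15/43·-167/50=87/10
back: M2=-96/5−4/15·87/10=-538/25
back: M1=12−1/4·-538/25=869/50
M: M0=0, M1=869/50, M2=-538/25, M3=87/10, M4=-167/50, M5=0
seg 0: a=-1, c=M0/2=0, d=(M1−M0)/(6·1)=869/300, b=Δ0−h0·(2M0+M1)/6=-1169/300
seg 1: a=-2, c=M1/2=869/100, d=(M2−M1)/(6·1)=-389/60, b=Δ1−h1·(2M1+M2)/6=719/150
seg 2: a=5, c=M2/2=-269/25, d=(M3−M2)/(6·1)=1511/300, b=Δ2−h2·(2M2+M3)/6=817/300
seg 3: a=2, c=M3/2=87/20, d=(M4−M3)/(6·2)=-301/300, b=Δ3−h3·(2M3+M4)/6=-553/150
seg 4: a=4, c=M4/2=-167/100, d=(M5−M4)/(6·3)=167/900, b=Δ4−h4·(2M4+M5)/6=251/150
t_q=5/2 → seg 2, τ=1/2; S=5+817/300·τ+-269/25·τ²+1511/300·τ³=3441/800

  seg 0: a=-1 b=-1169/300 c=0 d=869/300
  seg 1: a=-2 b=719/150 c=869/100 d=-389/60
  seg 2: a=5 b=817/300 c=-269/25 d=1511/300
  seg 3: a=2 b=-553/150 c=87/20 d=-301/300
  seg 4: a=4 b=251/150 c=-167/100 d=167/900
S(5/2) = 3441/800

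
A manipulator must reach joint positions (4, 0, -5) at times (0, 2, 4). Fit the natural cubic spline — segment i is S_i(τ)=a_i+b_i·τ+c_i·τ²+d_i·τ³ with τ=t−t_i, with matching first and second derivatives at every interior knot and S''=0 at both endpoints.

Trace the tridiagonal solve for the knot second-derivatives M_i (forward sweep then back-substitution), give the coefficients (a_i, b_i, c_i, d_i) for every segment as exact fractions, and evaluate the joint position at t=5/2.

  seg 0: a=4 b=-15/8 c=0 d=-1/32
  seg 1: a=0 b=-9/4 c=-3/16 d=1/32
S(5/2) = -299/256

Δ: Δ0=-2, Δ1=-5/2
row 1: diag=8, rhs=-3; c'=1/4, d'=-3/8
back: M1=-3/8
M: M0=0, M1=-3/8, M2=0
seg 0: a=4, c=M0/2=0, d=(M1−M0)/(6·2)=-1/32, b=Δ0−h0·(2M0+M1)/6=-15/8
seg 1: a=0, c=M1/2=-3/16, d=(M2−M1)/(6·2)=1/32, b=Δ1−h1·(2M1+M2)/6=-9/4
t_q=5/2 → seg 1, τ=1/2; S=0+-9/4·τ+-3/16·τ²+1/32·τ³=-299/256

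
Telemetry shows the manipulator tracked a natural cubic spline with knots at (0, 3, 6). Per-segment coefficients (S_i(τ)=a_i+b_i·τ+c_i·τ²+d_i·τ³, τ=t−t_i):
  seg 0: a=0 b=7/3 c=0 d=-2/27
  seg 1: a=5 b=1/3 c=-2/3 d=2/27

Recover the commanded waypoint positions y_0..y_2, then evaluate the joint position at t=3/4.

y_0 = S_0(0) = a_0 = 0
y_1 = S_1(0) = a_1 = 5
y_2 = S_1(3) = 2
t_q=3/4 is in segment 0 (τ=3/4); S_0(τ)=55/32

y_0=0 y_1=5 y_2=2
S(3/4) = 55/32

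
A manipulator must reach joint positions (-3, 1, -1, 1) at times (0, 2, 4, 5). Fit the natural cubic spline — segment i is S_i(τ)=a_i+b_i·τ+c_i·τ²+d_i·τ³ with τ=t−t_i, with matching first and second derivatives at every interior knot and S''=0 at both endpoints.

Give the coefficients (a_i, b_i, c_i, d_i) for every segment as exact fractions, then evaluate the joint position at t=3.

Δ: Δ0=2, Δ1=-1, Δ2=2
row 1: diag=8, rhs=-18; c'=1/4, d'=-9/4
row 2: denom=6−2·1/4=11/2; d'=(18−2·-9/4)/(11/2)=45/11
back: M2=45/11
back: M1=-9/4−1/4·45/11=-36/11
M: M0=0, M1=-36/11, M2=45/11, M3=0
seg 0: a=-3, c=M0/2=0, d=(M1−M0)/(6·2)=-3/11, b=Δ0−h0·(2M0+M1)/6=34/11
seg 1: a=1, c=M1/2=-18/11, d=(M2−M1)/(6·2)=27/44, b=Δ1−h1·(2M1+M2)/6=-2/11
seg 2: a=-1, c=M2/2=45/22, d=(M3−M2)/(6·1)=-15/22, b=Δ2−h2·(2M2+M3)/6=7/11
t_q=3 → seg 1, τ=1; S=1+-2/11·τ+-18/11·τ²+27/44·τ³=-9/44

  seg 0: a=-3 b=34/11 c=0 d=-3/11
  seg 1: a=1 b=-2/11 c=-18/11 d=27/44
  seg 2: a=-1 b=7/11 c=45/22 d=-15/22
S(3) = -9/44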